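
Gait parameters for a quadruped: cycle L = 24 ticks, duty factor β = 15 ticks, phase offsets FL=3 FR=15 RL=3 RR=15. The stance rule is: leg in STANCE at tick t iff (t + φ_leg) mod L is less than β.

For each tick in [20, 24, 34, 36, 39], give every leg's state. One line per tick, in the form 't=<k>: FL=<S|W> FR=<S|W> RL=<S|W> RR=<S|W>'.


t=20: phase=(23,11,23,11) vs β=15 → FL=W FR=S RL=W RR=S
t=24: phase=(3,15,3,15) vs β=15 → FL=S FR=W RL=S RR=W
t=34: phase=(13,1,13,1) vs β=15 → FL=S FR=S RL=S RR=S
t=36: phase=(15,3,15,3) vs β=15 → FL=W FR=S RL=W RR=S
t=39: phase=(18,6,18,6) vs β=15 → FL=W FR=S RL=W RR=S

t=20: FL=W FR=S RL=W RR=S
t=24: FL=S FR=W RL=S RR=W
t=34: FL=S FR=S RL=S RR=S
t=36: FL=W FR=S RL=W RR=S
t=39: FL=W FR=S RL=W RR=S


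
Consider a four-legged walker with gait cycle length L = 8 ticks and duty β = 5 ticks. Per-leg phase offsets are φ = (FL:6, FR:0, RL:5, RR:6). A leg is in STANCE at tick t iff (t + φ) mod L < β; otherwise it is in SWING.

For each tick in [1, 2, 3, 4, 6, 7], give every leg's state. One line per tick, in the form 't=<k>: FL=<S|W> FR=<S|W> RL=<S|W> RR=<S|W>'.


t=1: FL=W FR=S RL=W RR=W
t=2: FL=S FR=S RL=W RR=S
t=3: FL=S FR=S RL=S RR=S
t=4: FL=S FR=S RL=S RR=S
t=6: FL=S FR=W RL=S RR=S
t=7: FL=W FR=W RL=S RR=W

t=1: phase=(7,1,6,7) vs β=5 → FL=W FR=S RL=W RR=W
t=2: phase=(0,2,7,0) vs β=5 → FL=S FR=S RL=W RR=S
t=3: phase=(1,3,0,1) vs β=5 → FL=S FR=S RL=S RR=S
t=4: phase=(2,4,1,2) vs β=5 → FL=S FR=S RL=S RR=S
t=6: phase=(4,6,3,4) vs β=5 → FL=S FR=W RL=S RR=S
t=7: phase=(5,7,4,5) vs β=5 → FL=W FR=W RL=S RR=W


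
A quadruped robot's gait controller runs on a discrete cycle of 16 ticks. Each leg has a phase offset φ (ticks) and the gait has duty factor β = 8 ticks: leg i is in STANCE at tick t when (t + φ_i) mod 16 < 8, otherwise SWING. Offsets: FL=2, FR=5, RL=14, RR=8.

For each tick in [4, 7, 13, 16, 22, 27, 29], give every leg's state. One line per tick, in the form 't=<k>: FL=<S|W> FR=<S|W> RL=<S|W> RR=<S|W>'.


t=4: FL=S FR=W RL=S RR=W
t=7: FL=W FR=W RL=S RR=W
t=13: FL=W FR=S RL=W RR=S
t=16: FL=S FR=S RL=W RR=W
t=22: FL=W FR=W RL=S RR=W
t=27: FL=W FR=S RL=W RR=S
t=29: FL=W FR=S RL=W RR=S

t=4: phase=(6,9,2,12) vs β=8 → FL=S FR=W RL=S RR=W
t=7: phase=(9,12,5,15) vs β=8 → FL=W FR=W RL=S RR=W
t=13: phase=(15,2,11,5) vs β=8 → FL=W FR=S RL=W RR=S
t=16: phase=(2,5,14,8) vs β=8 → FL=S FR=S RL=W RR=W
t=22: phase=(8,11,4,14) vs β=8 → FL=W FR=W RL=S RR=W
t=27: phase=(13,0,9,3) vs β=8 → FL=W FR=S RL=W RR=S
t=29: phase=(15,2,11,5) vs β=8 → FL=W FR=S RL=W RR=S


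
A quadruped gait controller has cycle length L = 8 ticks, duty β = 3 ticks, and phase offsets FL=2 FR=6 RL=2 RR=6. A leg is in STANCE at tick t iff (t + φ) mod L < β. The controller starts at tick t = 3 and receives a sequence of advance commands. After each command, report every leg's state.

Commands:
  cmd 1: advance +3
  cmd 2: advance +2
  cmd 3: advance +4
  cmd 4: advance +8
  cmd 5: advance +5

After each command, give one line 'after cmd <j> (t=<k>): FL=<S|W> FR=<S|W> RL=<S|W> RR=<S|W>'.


start t=3: FL=W FR=S RL=W RR=S
cmd 1: advance +3 → t=6, phase=(0,4,0,4) → FL=S FR=W RL=S RR=W
cmd 2: advance +2 → t=8, phase=(2,6,2,6) → FL=S FR=W RL=S RR=W
cmd 3: advance +4 → t=12, phase=(6,2,6,2) → FL=W FR=S RL=W RR=S
cmd 4: advance +8 → t=20, phase=(6,2,6,2) → FL=W FR=S RL=W RR=S
cmd 5: advance +5 → t=25, phase=(3,7,3,7) → FL=W FR=W RL=W RR=W

after cmd 1 (t=6): FL=S FR=W RL=S RR=W
after cmd 2 (t=8): FL=S FR=W RL=S RR=W
after cmd 3 (t=12): FL=W FR=S RL=W RR=S
after cmd 4 (t=20): FL=W FR=S RL=W RR=S
after cmd 5 (t=25): FL=W FR=W RL=W RR=W


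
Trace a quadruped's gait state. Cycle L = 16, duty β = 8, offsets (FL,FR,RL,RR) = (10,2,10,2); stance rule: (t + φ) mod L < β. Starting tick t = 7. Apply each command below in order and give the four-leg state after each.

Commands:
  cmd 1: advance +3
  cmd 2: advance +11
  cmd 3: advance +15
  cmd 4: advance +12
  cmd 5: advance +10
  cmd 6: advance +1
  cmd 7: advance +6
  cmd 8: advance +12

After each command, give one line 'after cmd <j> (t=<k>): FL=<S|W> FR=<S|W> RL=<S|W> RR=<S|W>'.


after cmd 1 (t=10): FL=S FR=W RL=S RR=W
after cmd 2 (t=21): FL=W FR=S RL=W RR=S
after cmd 3 (t=36): FL=W FR=S RL=W RR=S
after cmd 4 (t=48): FL=W FR=S RL=W RR=S
after cmd 5 (t=58): FL=S FR=W RL=S RR=W
after cmd 6 (t=59): FL=S FR=W RL=S RR=W
after cmd 7 (t=65): FL=W FR=S RL=W RR=S
after cmd 8 (t=77): FL=S FR=W RL=S RR=W

start t=7: FL=S FR=W RL=S RR=W
cmd 1: advance +3 → t=10, phase=(4,12,4,12) → FL=S FR=W RL=S RR=W
cmd 2: advance +11 → t=21, phase=(15,7,15,7) → FL=W FR=S RL=W RR=S
cmd 3: advance +15 → t=36, phase=(14,6,14,6) → FL=W FR=S RL=W RR=S
cmd 4: advance +12 → t=48, phase=(10,2,10,2) → FL=W FR=S RL=W RR=S
cmd 5: advance +10 → t=58, phase=(4,12,4,12) → FL=S FR=W RL=S RR=W
cmd 6: advance +1 → t=59, phase=(5,13,5,13) → FL=S FR=W RL=S RR=W
cmd 7: advance +6 → t=65, phase=(11,3,11,3) → FL=W FR=S RL=W RR=S
cmd 8: advance +12 → t=77, phase=(7,15,7,15) → FL=S FR=W RL=S RR=W


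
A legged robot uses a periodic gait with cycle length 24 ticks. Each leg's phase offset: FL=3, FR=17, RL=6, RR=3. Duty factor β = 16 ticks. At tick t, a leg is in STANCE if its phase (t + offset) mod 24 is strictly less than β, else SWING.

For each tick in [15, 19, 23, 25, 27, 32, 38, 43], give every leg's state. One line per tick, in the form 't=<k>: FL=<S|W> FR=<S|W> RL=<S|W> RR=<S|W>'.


t=15: FL=W FR=S RL=W RR=W
t=19: FL=W FR=S RL=S RR=W
t=23: FL=S FR=W RL=S RR=S
t=25: FL=S FR=W RL=S RR=S
t=27: FL=S FR=W RL=S RR=S
t=32: FL=S FR=S RL=S RR=S
t=38: FL=W FR=S RL=W RR=W
t=43: FL=W FR=S RL=S RR=W

t=15: phase=(18,8,21,18) vs β=16 → FL=W FR=S RL=W RR=W
t=19: phase=(22,12,1,22) vs β=16 → FL=W FR=S RL=S RR=W
t=23: phase=(2,16,5,2) vs β=16 → FL=S FR=W RL=S RR=S
t=25: phase=(4,18,7,4) vs β=16 → FL=S FR=W RL=S RR=S
t=27: phase=(6,20,9,6) vs β=16 → FL=S FR=W RL=S RR=S
t=32: phase=(11,1,14,11) vs β=16 → FL=S FR=S RL=S RR=S
t=38: phase=(17,7,20,17) vs β=16 → FL=W FR=S RL=W RR=W
t=43: phase=(22,12,1,22) vs β=16 → FL=W FR=S RL=S RR=W


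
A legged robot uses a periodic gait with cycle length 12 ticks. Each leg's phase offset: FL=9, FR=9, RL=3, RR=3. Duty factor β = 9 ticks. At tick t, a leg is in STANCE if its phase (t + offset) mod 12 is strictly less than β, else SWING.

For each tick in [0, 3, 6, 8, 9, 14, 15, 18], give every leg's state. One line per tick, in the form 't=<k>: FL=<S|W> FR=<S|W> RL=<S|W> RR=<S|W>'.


t=0: phase=(9,9,3,3) vs β=9 → FL=W FR=W RL=S RR=S
t=3: phase=(0,0,6,6) vs β=9 → FL=S FR=S RL=S RR=S
t=6: phase=(3,3,9,9) vs β=9 → FL=S FR=S RL=W RR=W
t=8: phase=(5,5,11,11) vs β=9 → FL=S FR=S RL=W RR=W
t=9: phase=(6,6,0,0) vs β=9 → FL=S FR=S RL=S RR=S
t=14: phase=(11,11,5,5) vs β=9 → FL=W FR=W RL=S RR=S
t=15: phase=(0,0,6,6) vs β=9 → FL=S FR=S RL=S RR=S
t=18: phase=(3,3,9,9) vs β=9 → FL=S FR=S RL=W RR=W

t=0: FL=W FR=W RL=S RR=S
t=3: FL=S FR=S RL=S RR=S
t=6: FL=S FR=S RL=W RR=W
t=8: FL=S FR=S RL=W RR=W
t=9: FL=S FR=S RL=S RR=S
t=14: FL=W FR=W RL=S RR=S
t=15: FL=S FR=S RL=S RR=S
t=18: FL=S FR=S RL=W RR=W


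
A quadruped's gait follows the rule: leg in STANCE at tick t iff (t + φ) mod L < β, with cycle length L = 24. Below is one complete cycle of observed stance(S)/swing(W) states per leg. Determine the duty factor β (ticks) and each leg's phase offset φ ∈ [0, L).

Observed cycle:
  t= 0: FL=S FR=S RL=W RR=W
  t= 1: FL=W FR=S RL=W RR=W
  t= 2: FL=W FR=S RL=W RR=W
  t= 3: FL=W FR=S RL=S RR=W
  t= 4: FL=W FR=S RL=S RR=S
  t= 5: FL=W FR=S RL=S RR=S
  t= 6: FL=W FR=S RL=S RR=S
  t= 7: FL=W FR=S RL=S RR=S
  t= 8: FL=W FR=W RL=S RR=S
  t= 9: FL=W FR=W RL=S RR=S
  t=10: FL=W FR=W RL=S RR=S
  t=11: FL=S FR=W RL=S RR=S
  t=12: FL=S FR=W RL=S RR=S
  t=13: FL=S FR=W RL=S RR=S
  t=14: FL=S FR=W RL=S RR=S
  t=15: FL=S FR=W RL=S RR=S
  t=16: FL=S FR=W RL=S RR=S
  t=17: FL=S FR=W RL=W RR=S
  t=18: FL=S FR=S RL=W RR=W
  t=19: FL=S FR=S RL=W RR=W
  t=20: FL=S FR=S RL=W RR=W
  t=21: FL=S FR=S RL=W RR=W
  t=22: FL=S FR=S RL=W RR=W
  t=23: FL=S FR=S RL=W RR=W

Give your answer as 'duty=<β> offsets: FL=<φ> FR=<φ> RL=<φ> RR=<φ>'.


duty β = stance ticks per leg = 14
FL: stance ticks = 14; W→S at t=11 → φ=13
FR: stance ticks = 14; W→S at t=18 → φ=6
RL: stance ticks = 14; W→S at t=3 → φ=21
RR: stance ticks = 14; W→S at t=4 → φ=20

duty=14 offsets: FL=13 FR=6 RL=21 RR=20


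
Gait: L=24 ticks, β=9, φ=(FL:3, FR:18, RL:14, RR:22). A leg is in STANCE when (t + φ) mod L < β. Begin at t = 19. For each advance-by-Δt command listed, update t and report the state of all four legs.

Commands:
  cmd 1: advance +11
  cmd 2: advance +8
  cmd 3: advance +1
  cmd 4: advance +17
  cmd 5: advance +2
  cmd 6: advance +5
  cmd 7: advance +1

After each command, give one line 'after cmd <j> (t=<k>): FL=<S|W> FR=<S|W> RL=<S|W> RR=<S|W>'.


after cmd 1 (t=30): FL=W FR=S RL=W RR=S
after cmd 2 (t=38): FL=W FR=S RL=S RR=W
after cmd 3 (t=39): FL=W FR=W RL=S RR=W
after cmd 4 (t=56): FL=W FR=S RL=W RR=S
after cmd 5 (t=58): FL=W FR=S RL=S RR=S
after cmd 6 (t=63): FL=W FR=W RL=S RR=W
after cmd 7 (t=64): FL=W FR=W RL=S RR=W

start t=19: FL=W FR=W RL=W RR=W
cmd 1: advance +11 → t=30, phase=(9,0,20,4) → FL=W FR=S RL=W RR=S
cmd 2: advance +8 → t=38, phase=(17,8,4,12) → FL=W FR=S RL=S RR=W
cmd 3: advance +1 → t=39, phase=(18,9,5,13) → FL=W FR=W RL=S RR=W
cmd 4: advance +17 → t=56, phase=(11,2,22,6) → FL=W FR=S RL=W RR=S
cmd 5: advance +2 → t=58, phase=(13,4,0,8) → FL=W FR=S RL=S RR=S
cmd 6: advance +5 → t=63, phase=(18,9,5,13) → FL=W FR=W RL=S RR=W
cmd 7: advance +1 → t=64, phase=(19,10,6,14) → FL=W FR=W RL=S RR=W


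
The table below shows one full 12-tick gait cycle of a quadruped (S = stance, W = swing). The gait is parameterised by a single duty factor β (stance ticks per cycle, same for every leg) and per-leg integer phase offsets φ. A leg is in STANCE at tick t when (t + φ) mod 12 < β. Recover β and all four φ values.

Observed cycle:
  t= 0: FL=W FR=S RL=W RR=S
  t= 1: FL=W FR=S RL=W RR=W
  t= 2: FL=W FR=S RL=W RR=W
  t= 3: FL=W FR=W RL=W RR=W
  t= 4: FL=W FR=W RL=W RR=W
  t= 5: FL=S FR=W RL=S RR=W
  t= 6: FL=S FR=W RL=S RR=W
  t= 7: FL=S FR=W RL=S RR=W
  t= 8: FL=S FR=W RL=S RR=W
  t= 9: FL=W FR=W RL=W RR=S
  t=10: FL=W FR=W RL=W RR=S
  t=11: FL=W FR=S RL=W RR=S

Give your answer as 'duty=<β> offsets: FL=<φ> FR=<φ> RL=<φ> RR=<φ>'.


duty=4 offsets: FL=7 FR=1 RL=7 RR=3

duty β = stance ticks per leg = 4
FL: stance ticks = 4; W→S at t=5 → φ=7
FR: stance ticks = 4; W→S at t=11 → φ=1
RL: stance ticks = 4; W→S at t=5 → φ=7
RR: stance ticks = 4; W→S at t=9 → φ=3


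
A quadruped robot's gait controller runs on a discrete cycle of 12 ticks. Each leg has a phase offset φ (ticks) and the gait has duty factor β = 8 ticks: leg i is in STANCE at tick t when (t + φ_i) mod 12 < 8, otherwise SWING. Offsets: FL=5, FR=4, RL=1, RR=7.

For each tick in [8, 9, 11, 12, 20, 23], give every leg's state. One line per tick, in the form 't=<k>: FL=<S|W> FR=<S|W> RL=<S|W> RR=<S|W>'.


t=8: FL=S FR=S RL=W RR=S
t=9: FL=S FR=S RL=W RR=S
t=11: FL=S FR=S RL=S RR=S
t=12: FL=S FR=S RL=S RR=S
t=20: FL=S FR=S RL=W RR=S
t=23: FL=S FR=S RL=S RR=S

t=8: phase=(1,0,9,3) vs β=8 → FL=S FR=S RL=W RR=S
t=9: phase=(2,1,10,4) vs β=8 → FL=S FR=S RL=W RR=S
t=11: phase=(4,3,0,6) vs β=8 → FL=S FR=S RL=S RR=S
t=12: phase=(5,4,1,7) vs β=8 → FL=S FR=S RL=S RR=S
t=20: phase=(1,0,9,3) vs β=8 → FL=S FR=S RL=W RR=S
t=23: phase=(4,3,0,6) vs β=8 → FL=S FR=S RL=S RR=S


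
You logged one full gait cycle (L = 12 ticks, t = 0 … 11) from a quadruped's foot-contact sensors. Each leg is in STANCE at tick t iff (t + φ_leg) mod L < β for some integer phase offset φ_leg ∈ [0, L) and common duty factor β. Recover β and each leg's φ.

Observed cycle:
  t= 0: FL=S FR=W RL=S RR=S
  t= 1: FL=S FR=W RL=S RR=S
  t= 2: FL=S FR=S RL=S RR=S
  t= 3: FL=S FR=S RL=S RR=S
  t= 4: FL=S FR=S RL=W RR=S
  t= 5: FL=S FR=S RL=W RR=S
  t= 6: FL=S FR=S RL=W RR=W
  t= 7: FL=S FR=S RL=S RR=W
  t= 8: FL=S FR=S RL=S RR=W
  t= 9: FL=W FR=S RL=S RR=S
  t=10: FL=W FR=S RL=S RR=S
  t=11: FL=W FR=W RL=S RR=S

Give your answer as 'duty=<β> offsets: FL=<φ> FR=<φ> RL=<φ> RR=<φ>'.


duty β = stance ticks per leg = 9
FL: stance ticks = 9; W→S at t=0 → φ=0
FR: stance ticks = 9; W→S at t=2 → φ=10
RL: stance ticks = 9; W→S at t=7 → φ=5
RR: stance ticks = 9; W→S at t=9 → φ=3

duty=9 offsets: FL=0 FR=10 RL=5 RR=3


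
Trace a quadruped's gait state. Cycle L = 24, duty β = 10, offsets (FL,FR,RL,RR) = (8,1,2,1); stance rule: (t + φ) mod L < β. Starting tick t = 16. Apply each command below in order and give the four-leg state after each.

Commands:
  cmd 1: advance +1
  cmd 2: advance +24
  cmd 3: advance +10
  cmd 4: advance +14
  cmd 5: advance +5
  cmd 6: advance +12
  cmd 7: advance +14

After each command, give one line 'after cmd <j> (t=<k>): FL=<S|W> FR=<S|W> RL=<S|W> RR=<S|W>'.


start t=16: FL=S FR=W RL=W RR=W
cmd 1: advance +1 → t=17, phase=(1,18,19,18) → FL=S FR=W RL=W RR=W
cmd 2: advance +24 → t=41, phase=(1,18,19,18) → FL=S FR=W RL=W RR=W
cmd 3: advance +10 → t=51, phase=(11,4,5,4) → FL=W FR=S RL=S RR=S
cmd 4: advance +14 → t=65, phase=(1,18,19,18) → FL=S FR=W RL=W RR=W
cmd 5: advance +5 → t=70, phase=(6,23,0,23) → FL=S FR=W RL=S RR=W
cmd 6: advance +12 → t=82, phase=(18,11,12,11) → FL=W FR=W RL=W RR=W
cmd 7: advance +14 → t=96, phase=(8,1,2,1) → FL=S FR=S RL=S RR=S

after cmd 1 (t=17): FL=S FR=W RL=W RR=W
after cmd 2 (t=41): FL=S FR=W RL=W RR=W
after cmd 3 (t=51): FL=W FR=S RL=S RR=S
after cmd 4 (t=65): FL=S FR=W RL=W RR=W
after cmd 5 (t=70): FL=S FR=W RL=S RR=W
after cmd 6 (t=82): FL=W FR=W RL=W RR=W
after cmd 7 (t=96): FL=S FR=S RL=S RR=S


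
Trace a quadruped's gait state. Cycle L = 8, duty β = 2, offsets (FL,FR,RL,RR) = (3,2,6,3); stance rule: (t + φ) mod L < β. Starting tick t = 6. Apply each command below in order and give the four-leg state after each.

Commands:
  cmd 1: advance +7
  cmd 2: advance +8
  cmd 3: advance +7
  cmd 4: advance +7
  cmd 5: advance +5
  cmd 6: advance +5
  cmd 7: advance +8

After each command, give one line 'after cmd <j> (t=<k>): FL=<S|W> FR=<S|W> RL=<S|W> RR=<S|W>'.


after cmd 1 (t=13): FL=S FR=W RL=W RR=S
after cmd 2 (t=21): FL=S FR=W RL=W RR=S
after cmd 3 (t=28): FL=W FR=W RL=W RR=W
after cmd 4 (t=35): FL=W FR=W RL=S RR=W
after cmd 5 (t=40): FL=W FR=W RL=W RR=W
after cmd 6 (t=45): FL=S FR=W RL=W RR=S
after cmd 7 (t=53): FL=S FR=W RL=W RR=S

start t=6: FL=S FR=S RL=W RR=S
cmd 1: advance +7 → t=13, phase=(0,7,3,0) → FL=S FR=W RL=W RR=S
cmd 2: advance +8 → t=21, phase=(0,7,3,0) → FL=S FR=W RL=W RR=S
cmd 3: advance +7 → t=28, phase=(7,6,2,7) → FL=W FR=W RL=W RR=W
cmd 4: advance +7 → t=35, phase=(6,5,1,6) → FL=W FR=W RL=S RR=W
cmd 5: advance +5 → t=40, phase=(3,2,6,3) → FL=W FR=W RL=W RR=W
cmd 6: advance +5 → t=45, phase=(0,7,3,0) → FL=S FR=W RL=W RR=S
cmd 7: advance +8 → t=53, phase=(0,7,3,0) → FL=S FR=W RL=W RR=S


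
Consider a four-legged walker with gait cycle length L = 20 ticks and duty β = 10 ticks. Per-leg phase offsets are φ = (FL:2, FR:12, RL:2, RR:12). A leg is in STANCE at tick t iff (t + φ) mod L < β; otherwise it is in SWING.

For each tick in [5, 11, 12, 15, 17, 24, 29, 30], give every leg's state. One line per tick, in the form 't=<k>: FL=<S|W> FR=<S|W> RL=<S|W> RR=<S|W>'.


t=5: FL=S FR=W RL=S RR=W
t=11: FL=W FR=S RL=W RR=S
t=12: FL=W FR=S RL=W RR=S
t=15: FL=W FR=S RL=W RR=S
t=17: FL=W FR=S RL=W RR=S
t=24: FL=S FR=W RL=S RR=W
t=29: FL=W FR=S RL=W RR=S
t=30: FL=W FR=S RL=W RR=S

t=5: phase=(7,17,7,17) vs β=10 → FL=S FR=W RL=S RR=W
t=11: phase=(13,3,13,3) vs β=10 → FL=W FR=S RL=W RR=S
t=12: phase=(14,4,14,4) vs β=10 → FL=W FR=S RL=W RR=S
t=15: phase=(17,7,17,7) vs β=10 → FL=W FR=S RL=W RR=S
t=17: phase=(19,9,19,9) vs β=10 → FL=W FR=S RL=W RR=S
t=24: phase=(6,16,6,16) vs β=10 → FL=S FR=W RL=S RR=W
t=29: phase=(11,1,11,1) vs β=10 → FL=W FR=S RL=W RR=S
t=30: phase=(12,2,12,2) vs β=10 → FL=W FR=S RL=W RR=S


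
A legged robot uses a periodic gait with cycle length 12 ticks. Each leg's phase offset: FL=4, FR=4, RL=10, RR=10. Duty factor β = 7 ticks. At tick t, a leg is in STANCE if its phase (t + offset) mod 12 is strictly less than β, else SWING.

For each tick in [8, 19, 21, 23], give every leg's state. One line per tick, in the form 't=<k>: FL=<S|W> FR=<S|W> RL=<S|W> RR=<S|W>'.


t=8: phase=(0,0,6,6) vs β=7 → FL=S FR=S RL=S RR=S
t=19: phase=(11,11,5,5) vs β=7 → FL=W FR=W RL=S RR=S
t=21: phase=(1,1,7,7) vs β=7 → FL=S FR=S RL=W RR=W
t=23: phase=(3,3,9,9) vs β=7 → FL=S FR=S RL=W RR=W

t=8: FL=S FR=S RL=S RR=S
t=19: FL=W FR=W RL=S RR=S
t=21: FL=S FR=S RL=W RR=W
t=23: FL=S FR=S RL=W RR=W


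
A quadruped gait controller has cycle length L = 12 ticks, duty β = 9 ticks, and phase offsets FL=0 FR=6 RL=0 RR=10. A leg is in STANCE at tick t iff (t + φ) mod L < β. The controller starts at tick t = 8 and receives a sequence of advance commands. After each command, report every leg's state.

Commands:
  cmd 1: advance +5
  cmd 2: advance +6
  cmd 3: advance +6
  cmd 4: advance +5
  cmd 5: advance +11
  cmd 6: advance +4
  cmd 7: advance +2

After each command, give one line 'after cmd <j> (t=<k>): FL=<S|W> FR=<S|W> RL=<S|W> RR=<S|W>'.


after cmd 1 (t=13): FL=S FR=S RL=S RR=W
after cmd 2 (t=19): FL=S FR=S RL=S RR=S
after cmd 3 (t=25): FL=S FR=S RL=S RR=W
after cmd 4 (t=30): FL=S FR=S RL=S RR=S
after cmd 5 (t=41): FL=S FR=W RL=S RR=S
after cmd 6 (t=45): FL=W FR=S RL=W RR=S
after cmd 7 (t=47): FL=W FR=S RL=W RR=W

start t=8: FL=S FR=S RL=S RR=S
cmd 1: advance +5 → t=13, phase=(1,7,1,11) → FL=S FR=S RL=S RR=W
cmd 2: advance +6 → t=19, phase=(7,1,7,5) → FL=S FR=S RL=S RR=S
cmd 3: advance +6 → t=25, phase=(1,7,1,11) → FL=S FR=S RL=S RR=W
cmd 4: advance +5 → t=30, phase=(6,0,6,4) → FL=S FR=S RL=S RR=S
cmd 5: advance +11 → t=41, phase=(5,11,5,3) → FL=S FR=W RL=S RR=S
cmd 6: advance +4 → t=45, phase=(9,3,9,7) → FL=W FR=S RL=W RR=S
cmd 7: advance +2 → t=47, phase=(11,5,11,9) → FL=W FR=S RL=W RR=W


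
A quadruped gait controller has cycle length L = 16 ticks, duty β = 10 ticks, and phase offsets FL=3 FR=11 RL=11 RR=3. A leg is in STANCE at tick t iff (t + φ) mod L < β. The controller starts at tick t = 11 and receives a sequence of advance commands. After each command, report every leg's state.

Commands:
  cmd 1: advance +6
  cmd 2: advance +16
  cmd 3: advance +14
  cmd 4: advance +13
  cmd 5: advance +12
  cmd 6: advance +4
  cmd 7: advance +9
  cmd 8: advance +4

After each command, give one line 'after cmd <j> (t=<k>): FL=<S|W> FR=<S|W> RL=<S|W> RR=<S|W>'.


start t=11: FL=W FR=S RL=S RR=W
cmd 1: advance +6 → t=17, phase=(4,12,12,4) → FL=S FR=W RL=W RR=S
cmd 2: advance +16 → t=33, phase=(4,12,12,4) → FL=S FR=W RL=W RR=S
cmd 3: advance +14 → t=47, phase=(2,10,10,2) → FL=S FR=W RL=W RR=S
cmd 4: advance +13 → t=60, phase=(15,7,7,15) → FL=W FR=S RL=S RR=W
cmd 5: advance +12 → t=72, phase=(11,3,3,11) → FL=W FR=S RL=S RR=W
cmd 6: advance +4 → t=76, phase=(15,7,7,15) → FL=W FR=S RL=S RR=W
cmd 7: advance +9 → t=85, phase=(8,0,0,8) → FL=S FR=S RL=S RR=S
cmd 8: advance +4 → t=89, phase=(12,4,4,12) → FL=W FR=S RL=S RR=W

after cmd 1 (t=17): FL=S FR=W RL=W RR=S
after cmd 2 (t=33): FL=S FR=W RL=W RR=S
after cmd 3 (t=47): FL=S FR=W RL=W RR=S
after cmd 4 (t=60): FL=W FR=S RL=S RR=W
after cmd 5 (t=72): FL=W FR=S RL=S RR=W
after cmd 6 (t=76): FL=W FR=S RL=S RR=W
after cmd 7 (t=85): FL=S FR=S RL=S RR=S
after cmd 8 (t=89): FL=W FR=S RL=S RR=W


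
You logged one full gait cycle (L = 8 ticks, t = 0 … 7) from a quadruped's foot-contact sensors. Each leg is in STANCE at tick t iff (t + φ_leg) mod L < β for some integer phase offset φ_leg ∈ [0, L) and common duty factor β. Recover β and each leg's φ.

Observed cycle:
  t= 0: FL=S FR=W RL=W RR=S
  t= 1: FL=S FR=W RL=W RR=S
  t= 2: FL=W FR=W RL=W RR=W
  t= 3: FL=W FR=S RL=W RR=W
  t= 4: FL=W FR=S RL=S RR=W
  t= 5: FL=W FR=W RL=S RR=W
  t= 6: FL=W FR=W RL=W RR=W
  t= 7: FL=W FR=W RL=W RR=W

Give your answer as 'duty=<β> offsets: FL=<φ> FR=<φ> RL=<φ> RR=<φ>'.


duty=2 offsets: FL=0 FR=5 RL=4 RR=0

duty β = stance ticks per leg = 2
FL: stance ticks = 2; W→S at t=0 → φ=0
FR: stance ticks = 2; W→S at t=3 → φ=5
RL: stance ticks = 2; W→S at t=4 → φ=4
RR: stance ticks = 2; W→S at t=0 → φ=0


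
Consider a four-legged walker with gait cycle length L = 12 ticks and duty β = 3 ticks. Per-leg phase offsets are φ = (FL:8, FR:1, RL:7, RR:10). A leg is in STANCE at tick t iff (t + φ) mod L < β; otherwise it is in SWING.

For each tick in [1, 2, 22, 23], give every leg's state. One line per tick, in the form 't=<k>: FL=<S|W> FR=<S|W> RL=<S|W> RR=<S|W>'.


t=1: FL=W FR=S RL=W RR=W
t=2: FL=W FR=W RL=W RR=S
t=22: FL=W FR=W RL=W RR=W
t=23: FL=W FR=S RL=W RR=W

t=1: phase=(9,2,8,11) vs β=3 → FL=W FR=S RL=W RR=W
t=2: phase=(10,3,9,0) vs β=3 → FL=W FR=W RL=W RR=S
t=22: phase=(6,11,5,8) vs β=3 → FL=W FR=W RL=W RR=W
t=23: phase=(7,0,6,9) vs β=3 → FL=W FR=S RL=W RR=W


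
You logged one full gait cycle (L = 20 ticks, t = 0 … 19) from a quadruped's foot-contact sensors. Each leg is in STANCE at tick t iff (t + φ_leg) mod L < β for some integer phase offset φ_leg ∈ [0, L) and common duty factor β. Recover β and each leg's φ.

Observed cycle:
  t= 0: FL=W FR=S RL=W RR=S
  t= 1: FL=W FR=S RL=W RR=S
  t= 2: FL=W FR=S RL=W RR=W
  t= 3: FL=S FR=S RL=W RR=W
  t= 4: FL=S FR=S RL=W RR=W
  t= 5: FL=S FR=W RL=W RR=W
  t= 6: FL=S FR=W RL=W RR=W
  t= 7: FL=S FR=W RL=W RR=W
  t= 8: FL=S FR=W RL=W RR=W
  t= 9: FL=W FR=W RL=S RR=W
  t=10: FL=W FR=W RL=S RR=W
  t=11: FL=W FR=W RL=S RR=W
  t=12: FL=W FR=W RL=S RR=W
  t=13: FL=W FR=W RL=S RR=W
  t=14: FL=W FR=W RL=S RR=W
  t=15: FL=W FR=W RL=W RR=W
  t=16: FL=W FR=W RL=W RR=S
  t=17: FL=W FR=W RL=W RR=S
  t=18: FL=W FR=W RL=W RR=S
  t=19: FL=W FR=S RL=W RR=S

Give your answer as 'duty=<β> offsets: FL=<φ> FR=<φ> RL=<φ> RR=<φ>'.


duty=6 offsets: FL=17 FR=1 RL=11 RR=4

duty β = stance ticks per leg = 6
FL: stance ticks = 6; W→S at t=3 → φ=17
FR: stance ticks = 6; W→S at t=19 → φ=1
RL: stance ticks = 6; W→S at t=9 → φ=11
RR: stance ticks = 6; W→S at t=16 → φ=4


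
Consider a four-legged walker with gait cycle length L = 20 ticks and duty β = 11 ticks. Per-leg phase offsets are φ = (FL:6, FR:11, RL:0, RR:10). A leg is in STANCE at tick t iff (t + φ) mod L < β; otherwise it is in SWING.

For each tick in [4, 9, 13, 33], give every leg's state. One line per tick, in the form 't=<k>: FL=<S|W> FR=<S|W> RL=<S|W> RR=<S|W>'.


t=4: phase=(10,15,4,14) vs β=11 → FL=S FR=W RL=S RR=W
t=9: phase=(15,0,9,19) vs β=11 → FL=W FR=S RL=S RR=W
t=13: phase=(19,4,13,3) vs β=11 → FL=W FR=S RL=W RR=S
t=33: phase=(19,4,13,3) vs β=11 → FL=W FR=S RL=W RR=S

t=4: FL=S FR=W RL=S RR=W
t=9: FL=W FR=S RL=S RR=W
t=13: FL=W FR=S RL=W RR=S
t=33: FL=W FR=S RL=W RR=S


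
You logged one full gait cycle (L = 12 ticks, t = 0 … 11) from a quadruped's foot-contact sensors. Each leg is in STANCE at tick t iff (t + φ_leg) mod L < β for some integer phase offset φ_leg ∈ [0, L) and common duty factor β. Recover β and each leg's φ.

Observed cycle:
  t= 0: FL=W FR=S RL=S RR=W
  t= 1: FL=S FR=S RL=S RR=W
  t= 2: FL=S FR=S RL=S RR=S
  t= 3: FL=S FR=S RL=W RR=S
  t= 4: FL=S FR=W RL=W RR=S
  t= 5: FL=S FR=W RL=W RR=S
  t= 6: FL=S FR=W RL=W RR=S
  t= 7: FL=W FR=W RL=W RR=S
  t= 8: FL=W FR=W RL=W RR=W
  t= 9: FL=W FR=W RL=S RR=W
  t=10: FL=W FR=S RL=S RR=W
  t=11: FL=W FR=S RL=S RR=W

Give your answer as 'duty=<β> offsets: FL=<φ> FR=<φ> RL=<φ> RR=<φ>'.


duty β = stance ticks per leg = 6
FL: stance ticks = 6; W→S at t=1 → φ=11
FR: stance ticks = 6; W→S at t=10 → φ=2
RL: stance ticks = 6; W→S at t=9 → φ=3
RR: stance ticks = 6; W→S at t=2 → φ=10

duty=6 offsets: FL=11 FR=2 RL=3 RR=10


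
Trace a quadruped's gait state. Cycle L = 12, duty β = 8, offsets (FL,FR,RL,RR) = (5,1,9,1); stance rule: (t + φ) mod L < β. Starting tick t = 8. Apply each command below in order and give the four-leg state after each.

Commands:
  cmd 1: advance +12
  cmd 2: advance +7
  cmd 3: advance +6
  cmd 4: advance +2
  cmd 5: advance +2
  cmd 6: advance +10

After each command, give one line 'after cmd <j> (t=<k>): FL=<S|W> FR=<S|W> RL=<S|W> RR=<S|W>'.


start t=8: FL=S FR=W RL=S RR=W
cmd 1: advance +12 → t=20, phase=(1,9,5,9) → FL=S FR=W RL=S RR=W
cmd 2: advance +7 → t=27, phase=(8,4,0,4) → FL=W FR=S RL=S RR=S
cmd 3: advance +6 → t=33, phase=(2,10,6,10) → FL=S FR=W RL=S RR=W
cmd 4: advance +2 → t=35, phase=(4,0,8,0) → FL=S FR=S RL=W RR=S
cmd 5: advance +2 → t=37, phase=(6,2,10,2) → FL=S FR=S RL=W RR=S
cmd 6: advance +10 → t=47, phase=(4,0,8,0) → FL=S FR=S RL=W RR=S

after cmd 1 (t=20): FL=S FR=W RL=S RR=W
after cmd 2 (t=27): FL=W FR=S RL=S RR=S
after cmd 3 (t=33): FL=S FR=W RL=S RR=W
after cmd 4 (t=35): FL=S FR=S RL=W RR=S
after cmd 5 (t=37): FL=S FR=S RL=W RR=S
after cmd 6 (t=47): FL=S FR=S RL=W RR=S


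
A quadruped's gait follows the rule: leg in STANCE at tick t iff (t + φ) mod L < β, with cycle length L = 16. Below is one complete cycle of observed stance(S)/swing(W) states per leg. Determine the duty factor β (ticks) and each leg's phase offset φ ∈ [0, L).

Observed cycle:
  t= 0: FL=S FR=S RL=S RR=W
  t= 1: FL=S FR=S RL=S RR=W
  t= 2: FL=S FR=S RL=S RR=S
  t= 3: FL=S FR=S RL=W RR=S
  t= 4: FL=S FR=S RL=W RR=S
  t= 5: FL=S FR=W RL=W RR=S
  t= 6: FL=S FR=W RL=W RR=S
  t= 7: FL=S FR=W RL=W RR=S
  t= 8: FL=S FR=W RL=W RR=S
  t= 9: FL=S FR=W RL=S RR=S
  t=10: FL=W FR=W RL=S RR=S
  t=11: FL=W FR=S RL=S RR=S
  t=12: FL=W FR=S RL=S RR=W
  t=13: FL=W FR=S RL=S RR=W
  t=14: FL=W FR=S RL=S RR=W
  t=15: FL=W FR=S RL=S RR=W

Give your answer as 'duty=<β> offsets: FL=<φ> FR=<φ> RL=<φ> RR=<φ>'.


duty β = stance ticks per leg = 10
FL: stance ticks = 10; W→S at t=0 → φ=0
FR: stance ticks = 10; W→S at t=11 → φ=5
RL: stance ticks = 10; W→S at t=9 → φ=7
RR: stance ticks = 10; W→S at t=2 → φ=14

duty=10 offsets: FL=0 FR=5 RL=7 RR=14


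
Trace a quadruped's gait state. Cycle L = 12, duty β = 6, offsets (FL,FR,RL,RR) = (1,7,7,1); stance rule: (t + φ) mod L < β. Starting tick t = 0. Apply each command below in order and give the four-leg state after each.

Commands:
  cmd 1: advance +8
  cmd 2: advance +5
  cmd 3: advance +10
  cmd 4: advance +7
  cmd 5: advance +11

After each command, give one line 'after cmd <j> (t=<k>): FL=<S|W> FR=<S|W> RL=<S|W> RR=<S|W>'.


after cmd 1 (t=8): FL=W FR=S RL=S RR=W
after cmd 2 (t=13): FL=S FR=W RL=W RR=S
after cmd 3 (t=23): FL=S FR=W RL=W RR=S
after cmd 4 (t=30): FL=W FR=S RL=S RR=W
after cmd 5 (t=41): FL=W FR=S RL=S RR=W

start t=0: FL=S FR=W RL=W RR=S
cmd 1: advance +8 → t=8, phase=(9,3,3,9) → FL=W FR=S RL=S RR=W
cmd 2: advance +5 → t=13, phase=(2,8,8,2) → FL=S FR=W RL=W RR=S
cmd 3: advance +10 → t=23, phase=(0,6,6,0) → FL=S FR=W RL=W RR=S
cmd 4: advance +7 → t=30, phase=(7,1,1,7) → FL=W FR=S RL=S RR=W
cmd 5: advance +11 → t=41, phase=(6,0,0,6) → FL=W FR=S RL=S RR=W


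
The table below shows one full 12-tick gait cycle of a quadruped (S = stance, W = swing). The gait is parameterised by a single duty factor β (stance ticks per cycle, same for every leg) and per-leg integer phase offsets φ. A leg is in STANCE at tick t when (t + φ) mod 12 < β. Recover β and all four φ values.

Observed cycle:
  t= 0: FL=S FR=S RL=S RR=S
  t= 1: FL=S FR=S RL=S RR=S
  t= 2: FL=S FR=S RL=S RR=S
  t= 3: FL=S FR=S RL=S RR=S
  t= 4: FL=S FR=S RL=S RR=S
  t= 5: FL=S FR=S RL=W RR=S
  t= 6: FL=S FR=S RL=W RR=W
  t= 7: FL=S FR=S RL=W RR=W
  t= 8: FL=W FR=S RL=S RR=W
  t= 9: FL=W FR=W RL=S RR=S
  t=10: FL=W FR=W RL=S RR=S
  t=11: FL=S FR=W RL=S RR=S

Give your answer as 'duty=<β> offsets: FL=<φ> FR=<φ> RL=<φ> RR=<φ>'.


duty=9 offsets: FL=1 FR=0 RL=4 RR=3

duty β = stance ticks per leg = 9
FL: stance ticks = 9; W→S at t=11 → φ=1
FR: stance ticks = 9; W→S at t=0 → φ=0
RL: stance ticks = 9; W→S at t=8 → φ=4
RR: stance ticks = 9; W→S at t=9 → φ=3


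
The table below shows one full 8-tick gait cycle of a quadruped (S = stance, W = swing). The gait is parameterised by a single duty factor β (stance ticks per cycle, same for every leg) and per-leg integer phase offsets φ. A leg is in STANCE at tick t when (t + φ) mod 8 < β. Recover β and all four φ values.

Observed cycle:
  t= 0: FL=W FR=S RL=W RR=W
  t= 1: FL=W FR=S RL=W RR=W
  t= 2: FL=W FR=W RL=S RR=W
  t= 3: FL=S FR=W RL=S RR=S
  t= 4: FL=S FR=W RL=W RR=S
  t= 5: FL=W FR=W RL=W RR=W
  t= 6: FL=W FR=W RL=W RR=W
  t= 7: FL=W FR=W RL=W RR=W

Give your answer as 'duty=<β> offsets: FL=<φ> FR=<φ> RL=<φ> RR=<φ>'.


duty β = stance ticks per leg = 2
FL: stance ticks = 2; W→S at t=3 → φ=5
FR: stance ticks = 2; W→S at t=0 → φ=0
RL: stance ticks = 2; W→S at t=2 → φ=6
RR: stance ticks = 2; W→S at t=3 → φ=5

duty=2 offsets: FL=5 FR=0 RL=6 RR=5


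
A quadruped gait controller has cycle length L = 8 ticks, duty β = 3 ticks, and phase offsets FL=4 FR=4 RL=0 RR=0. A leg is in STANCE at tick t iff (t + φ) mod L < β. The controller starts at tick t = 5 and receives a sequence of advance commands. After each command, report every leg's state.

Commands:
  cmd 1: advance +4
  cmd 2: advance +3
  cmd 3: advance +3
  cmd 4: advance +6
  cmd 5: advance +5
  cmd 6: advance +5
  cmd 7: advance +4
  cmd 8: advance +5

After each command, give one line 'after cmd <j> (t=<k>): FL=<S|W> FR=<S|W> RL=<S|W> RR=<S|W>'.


start t=5: FL=S FR=S RL=W RR=W
cmd 1: advance +4 → t=9, phase=(5,5,1,1) → FL=W FR=W RL=S RR=S
cmd 2: advance +3 → t=12, phase=(0,0,4,4) → FL=S FR=S RL=W RR=W
cmd 3: advance +3 → t=15, phase=(3,3,7,7) → FL=W FR=W RL=W RR=W
cmd 4: advance +6 → t=21, phase=(1,1,5,5) → FL=S FR=S RL=W RR=W
cmd 5: advance +5 → t=26, phase=(6,6,2,2) → FL=W FR=W RL=S RR=S
cmd 6: advance +5 → t=31, phase=(3,3,7,7) → FL=W FR=W RL=W RR=W
cmd 7: advance +4 → t=35, phase=(7,7,3,3) → FL=W FR=W RL=W RR=W
cmd 8: advance +5 → t=40, phase=(4,4,0,0) → FL=W FR=W RL=S RR=S

after cmd 1 (t=9): FL=W FR=W RL=S RR=S
after cmd 2 (t=12): FL=S FR=S RL=W RR=W
after cmd 3 (t=15): FL=W FR=W RL=W RR=W
after cmd 4 (t=21): FL=S FR=S RL=W RR=W
after cmd 5 (t=26): FL=W FR=W RL=S RR=S
after cmd 6 (t=31): FL=W FR=W RL=W RR=W
after cmd 7 (t=35): FL=W FR=W RL=W RR=W
after cmd 8 (t=40): FL=W FR=W RL=S RR=S


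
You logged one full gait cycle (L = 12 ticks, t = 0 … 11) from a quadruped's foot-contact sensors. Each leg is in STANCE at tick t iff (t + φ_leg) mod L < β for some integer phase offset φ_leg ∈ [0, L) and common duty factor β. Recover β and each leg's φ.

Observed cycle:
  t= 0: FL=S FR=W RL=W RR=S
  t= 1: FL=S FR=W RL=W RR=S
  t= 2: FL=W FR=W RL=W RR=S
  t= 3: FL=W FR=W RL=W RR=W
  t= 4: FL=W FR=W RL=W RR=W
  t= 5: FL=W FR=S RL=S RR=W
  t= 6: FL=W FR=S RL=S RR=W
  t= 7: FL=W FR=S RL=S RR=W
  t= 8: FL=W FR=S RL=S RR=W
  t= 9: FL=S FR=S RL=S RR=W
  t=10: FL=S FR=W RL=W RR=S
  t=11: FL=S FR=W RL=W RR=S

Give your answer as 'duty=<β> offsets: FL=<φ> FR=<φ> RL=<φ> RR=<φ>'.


duty=5 offsets: FL=3 FR=7 RL=7 RR=2

duty β = stance ticks per leg = 5
FL: stance ticks = 5; W→S at t=9 → φ=3
FR: stance ticks = 5; W→S at t=5 → φ=7
RL: stance ticks = 5; W→S at t=5 → φ=7
RR: stance ticks = 5; W→S at t=10 → φ=2


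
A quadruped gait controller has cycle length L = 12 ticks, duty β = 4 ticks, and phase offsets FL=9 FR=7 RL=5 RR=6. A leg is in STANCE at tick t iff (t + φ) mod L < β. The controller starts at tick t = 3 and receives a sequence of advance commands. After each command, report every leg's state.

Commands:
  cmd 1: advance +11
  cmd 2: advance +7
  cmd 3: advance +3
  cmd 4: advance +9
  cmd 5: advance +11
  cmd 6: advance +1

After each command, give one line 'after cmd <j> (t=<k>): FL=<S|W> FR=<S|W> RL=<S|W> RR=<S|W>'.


after cmd 1 (t=14): FL=W FR=W RL=W RR=W
after cmd 2 (t=21): FL=W FR=W RL=S RR=S
after cmd 3 (t=24): FL=W FR=W RL=W RR=W
after cmd 4 (t=33): FL=W FR=W RL=S RR=S
after cmd 5 (t=44): FL=W FR=S RL=S RR=S
after cmd 6 (t=45): FL=W FR=W RL=S RR=S

start t=3: FL=S FR=W RL=W RR=W
cmd 1: advance +11 → t=14, phase=(11,9,7,8) → FL=W FR=W RL=W RR=W
cmd 2: advance +7 → t=21, phase=(6,4,2,3) → FL=W FR=W RL=S RR=S
cmd 3: advance +3 → t=24, phase=(9,7,5,6) → FL=W FR=W RL=W RR=W
cmd 4: advance +9 → t=33, phase=(6,4,2,3) → FL=W FR=W RL=S RR=S
cmd 5: advance +11 → t=44, phase=(5,3,1,2) → FL=W FR=S RL=S RR=S
cmd 6: advance +1 → t=45, phase=(6,4,2,3) → FL=W FR=W RL=S RR=S


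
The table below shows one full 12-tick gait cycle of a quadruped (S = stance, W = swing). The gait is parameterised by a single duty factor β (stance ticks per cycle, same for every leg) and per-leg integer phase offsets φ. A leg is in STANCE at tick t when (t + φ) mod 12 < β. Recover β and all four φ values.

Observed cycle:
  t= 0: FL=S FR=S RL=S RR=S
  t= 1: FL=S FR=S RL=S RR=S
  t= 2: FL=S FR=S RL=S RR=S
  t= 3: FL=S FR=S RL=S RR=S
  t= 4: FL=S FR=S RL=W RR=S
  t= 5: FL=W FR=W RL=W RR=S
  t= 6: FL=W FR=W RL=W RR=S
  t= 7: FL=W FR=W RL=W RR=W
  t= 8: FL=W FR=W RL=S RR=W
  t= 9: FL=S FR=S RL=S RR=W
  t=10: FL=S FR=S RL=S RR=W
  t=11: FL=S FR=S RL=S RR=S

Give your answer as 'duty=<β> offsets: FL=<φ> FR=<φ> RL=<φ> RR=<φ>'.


duty β = stance ticks per leg = 8
FL: stance ticks = 8; W→S at t=9 → φ=3
FR: stance ticks = 8; W→S at t=9 → φ=3
RL: stance ticks = 8; W→S at t=8 → φ=4
RR: stance ticks = 8; W→S at t=11 → φ=1

duty=8 offsets: FL=3 FR=3 RL=4 RR=1


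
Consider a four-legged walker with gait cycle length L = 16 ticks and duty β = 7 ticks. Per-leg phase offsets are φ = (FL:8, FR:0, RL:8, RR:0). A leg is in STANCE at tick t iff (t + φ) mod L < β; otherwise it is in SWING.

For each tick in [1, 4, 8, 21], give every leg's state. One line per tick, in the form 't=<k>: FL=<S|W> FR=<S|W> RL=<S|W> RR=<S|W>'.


t=1: phase=(9,1,9,1) vs β=7 → FL=W FR=S RL=W RR=S
t=4: phase=(12,4,12,4) vs β=7 → FL=W FR=S RL=W RR=S
t=8: phase=(0,8,0,8) vs β=7 → FL=S FR=W RL=S RR=W
t=21: phase=(13,5,13,5) vs β=7 → FL=W FR=S RL=W RR=S

t=1: FL=W FR=S RL=W RR=S
t=4: FL=W FR=S RL=W RR=S
t=8: FL=S FR=W RL=S RR=W
t=21: FL=W FR=S RL=W RR=S


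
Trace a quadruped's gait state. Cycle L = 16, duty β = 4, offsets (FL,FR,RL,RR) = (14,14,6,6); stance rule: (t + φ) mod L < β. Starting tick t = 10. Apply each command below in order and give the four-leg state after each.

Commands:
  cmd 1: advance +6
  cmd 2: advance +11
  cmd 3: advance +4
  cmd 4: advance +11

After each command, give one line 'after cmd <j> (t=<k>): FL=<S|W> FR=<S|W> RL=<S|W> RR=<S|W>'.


after cmd 1 (t=16): FL=W FR=W RL=W RR=W
after cmd 2 (t=27): FL=W FR=W RL=S RR=S
after cmd 3 (t=31): FL=W FR=W RL=W RR=W
after cmd 4 (t=42): FL=W FR=W RL=S RR=S

start t=10: FL=W FR=W RL=S RR=S
cmd 1: advance +6 → t=16, phase=(14,14,6,6) → FL=W FR=W RL=W RR=W
cmd 2: advance +11 → t=27, phase=(9,9,1,1) → FL=W FR=W RL=S RR=S
cmd 3: advance +4 → t=31, phase=(13,13,5,5) → FL=W FR=W RL=W RR=W
cmd 4: advance +11 → t=42, phase=(8,8,0,0) → FL=W FR=W RL=S RR=S


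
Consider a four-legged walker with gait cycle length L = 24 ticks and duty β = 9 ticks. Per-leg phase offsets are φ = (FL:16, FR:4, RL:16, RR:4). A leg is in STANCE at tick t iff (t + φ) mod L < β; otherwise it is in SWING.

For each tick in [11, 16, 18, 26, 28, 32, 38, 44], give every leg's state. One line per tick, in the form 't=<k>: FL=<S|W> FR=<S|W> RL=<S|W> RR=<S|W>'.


t=11: FL=S FR=W RL=S RR=W
t=16: FL=S FR=W RL=S RR=W
t=18: FL=W FR=W RL=W RR=W
t=26: FL=W FR=S RL=W RR=S
t=28: FL=W FR=S RL=W RR=S
t=32: FL=S FR=W RL=S RR=W
t=38: FL=S FR=W RL=S RR=W
t=44: FL=W FR=S RL=W RR=S

t=11: phase=(3,15,3,15) vs β=9 → FL=S FR=W RL=S RR=W
t=16: phase=(8,20,8,20) vs β=9 → FL=S FR=W RL=S RR=W
t=18: phase=(10,22,10,22) vs β=9 → FL=W FR=W RL=W RR=W
t=26: phase=(18,6,18,6) vs β=9 → FL=W FR=S RL=W RR=S
t=28: phase=(20,8,20,8) vs β=9 → FL=W FR=S RL=W RR=S
t=32: phase=(0,12,0,12) vs β=9 → FL=S FR=W RL=S RR=W
t=38: phase=(6,18,6,18) vs β=9 → FL=S FR=W RL=S RR=W
t=44: phase=(12,0,12,0) vs β=9 → FL=W FR=S RL=W RR=S


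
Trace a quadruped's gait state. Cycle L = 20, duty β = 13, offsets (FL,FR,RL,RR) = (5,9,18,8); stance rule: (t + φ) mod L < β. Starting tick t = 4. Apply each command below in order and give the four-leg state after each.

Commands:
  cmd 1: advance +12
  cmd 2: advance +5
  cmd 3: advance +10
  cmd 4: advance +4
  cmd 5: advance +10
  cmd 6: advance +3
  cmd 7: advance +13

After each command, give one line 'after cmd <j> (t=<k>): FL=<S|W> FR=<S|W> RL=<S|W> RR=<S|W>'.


start t=4: FL=S FR=W RL=S RR=S
cmd 1: advance +12 → t=16, phase=(1,5,14,4) → FL=S FR=S RL=W RR=S
cmd 2: advance +5 → t=21, phase=(6,10,19,9) → FL=S FR=S RL=W RR=S
cmd 3: advance +10 → t=31, phase=(16,0,9,19) → FL=W FR=S RL=S RR=W
cmd 4: advance +4 → t=35, phase=(0,4,13,3) → FL=S FR=S RL=W RR=S
cmd 5: advance +10 → t=45, phase=(10,14,3,13) → FL=S FR=W RL=S RR=W
cmd 6: advance +3 → t=48, phase=(13,17,6,16) → FL=W FR=W RL=S RR=W
cmd 7: advance +13 → t=61, phase=(6,10,19,9) → FL=S FR=S RL=W RR=S

after cmd 1 (t=16): FL=S FR=S RL=W RR=S
after cmd 2 (t=21): FL=S FR=S RL=W RR=S
after cmd 3 (t=31): FL=W FR=S RL=S RR=W
after cmd 4 (t=35): FL=S FR=S RL=W RR=S
after cmd 5 (t=45): FL=S FR=W RL=S RR=W
after cmd 6 (t=48): FL=W FR=W RL=S RR=W
after cmd 7 (t=61): FL=S FR=S RL=W RR=S


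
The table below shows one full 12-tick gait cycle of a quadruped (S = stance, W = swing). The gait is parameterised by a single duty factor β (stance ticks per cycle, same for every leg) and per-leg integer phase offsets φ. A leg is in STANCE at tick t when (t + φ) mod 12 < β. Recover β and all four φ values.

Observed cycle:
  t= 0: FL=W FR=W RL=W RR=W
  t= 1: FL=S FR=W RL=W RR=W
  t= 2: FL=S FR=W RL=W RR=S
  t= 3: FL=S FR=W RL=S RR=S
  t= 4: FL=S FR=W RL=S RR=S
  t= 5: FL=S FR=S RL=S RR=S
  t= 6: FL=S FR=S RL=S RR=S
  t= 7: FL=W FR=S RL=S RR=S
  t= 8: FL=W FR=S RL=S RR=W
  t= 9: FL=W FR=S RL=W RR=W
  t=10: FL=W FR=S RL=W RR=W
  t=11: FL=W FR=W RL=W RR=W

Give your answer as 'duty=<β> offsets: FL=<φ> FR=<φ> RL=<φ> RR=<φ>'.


duty=6 offsets: FL=11 FR=7 RL=9 RR=10

duty β = stance ticks per leg = 6
FL: stance ticks = 6; W→S at t=1 → φ=11
FR: stance ticks = 6; W→S at t=5 → φ=7
RL: stance ticks = 6; W→S at t=3 → φ=9
RR: stance ticks = 6; W→S at t=2 → φ=10


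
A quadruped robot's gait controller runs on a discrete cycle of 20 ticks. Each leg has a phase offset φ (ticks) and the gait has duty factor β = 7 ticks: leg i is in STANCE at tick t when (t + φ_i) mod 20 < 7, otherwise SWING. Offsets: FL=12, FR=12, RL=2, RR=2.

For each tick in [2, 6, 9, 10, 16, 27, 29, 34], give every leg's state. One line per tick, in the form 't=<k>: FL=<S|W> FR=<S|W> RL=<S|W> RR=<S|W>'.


t=2: phase=(14,14,4,4) vs β=7 → FL=W FR=W RL=S RR=S
t=6: phase=(18,18,8,8) vs β=7 → FL=W FR=W RL=W RR=W
t=9: phase=(1,1,11,11) vs β=7 → FL=S FR=S RL=W RR=W
t=10: phase=(2,2,12,12) vs β=7 → FL=S FR=S RL=W RR=W
t=16: phase=(8,8,18,18) vs β=7 → FL=W FR=W RL=W RR=W
t=27: phase=(19,19,9,9) vs β=7 → FL=W FR=W RL=W RR=W
t=29: phase=(1,1,11,11) vs β=7 → FL=S FR=S RL=W RR=W
t=34: phase=(6,6,16,16) vs β=7 → FL=S FR=S RL=W RR=W

t=2: FL=W FR=W RL=S RR=S
t=6: FL=W FR=W RL=W RR=W
t=9: FL=S FR=S RL=W RR=W
t=10: FL=S FR=S RL=W RR=W
t=16: FL=W FR=W RL=W RR=W
t=27: FL=W FR=W RL=W RR=W
t=29: FL=S FR=S RL=W RR=W
t=34: FL=S FR=S RL=W RR=W


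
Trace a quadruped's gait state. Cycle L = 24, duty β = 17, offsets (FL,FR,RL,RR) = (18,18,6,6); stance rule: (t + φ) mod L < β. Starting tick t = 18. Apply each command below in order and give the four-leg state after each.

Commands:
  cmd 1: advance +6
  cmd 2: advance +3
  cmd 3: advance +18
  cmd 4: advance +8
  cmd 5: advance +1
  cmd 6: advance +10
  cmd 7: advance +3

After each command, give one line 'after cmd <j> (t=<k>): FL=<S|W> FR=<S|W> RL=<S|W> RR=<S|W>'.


start t=18: FL=S FR=S RL=S RR=S
cmd 1: advance +6 → t=24, phase=(18,18,6,6) → FL=W FR=W RL=S RR=S
cmd 2: advance +3 → t=27, phase=(21,21,9,9) → FL=W FR=W RL=S RR=S
cmd 3: advance +18 → t=45, phase=(15,15,3,3) → FL=S FR=S RL=S RR=S
cmd 4: advance +8 → t=53, phase=(23,23,11,11) → FL=W FR=W RL=S RR=S
cmd 5: advance +1 → t=54, phase=(0,0,12,12) → FL=S FR=S RL=S RR=S
cmd 6: advance +10 → t=64, phase=(10,10,22,22) → FL=S FR=S RL=W RR=W
cmd 7: advance +3 → t=67, phase=(13,13,1,1) → FL=S FR=S RL=S RR=S

after cmd 1 (t=24): FL=W FR=W RL=S RR=S
after cmd 2 (t=27): FL=W FR=W RL=S RR=S
after cmd 3 (t=45): FL=S FR=S RL=S RR=S
after cmd 4 (t=53): FL=W FR=W RL=S RR=S
after cmd 5 (t=54): FL=S FR=S RL=S RR=S
after cmd 6 (t=64): FL=S FR=S RL=W RR=W
after cmd 7 (t=67): FL=S FR=S RL=S RR=S
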